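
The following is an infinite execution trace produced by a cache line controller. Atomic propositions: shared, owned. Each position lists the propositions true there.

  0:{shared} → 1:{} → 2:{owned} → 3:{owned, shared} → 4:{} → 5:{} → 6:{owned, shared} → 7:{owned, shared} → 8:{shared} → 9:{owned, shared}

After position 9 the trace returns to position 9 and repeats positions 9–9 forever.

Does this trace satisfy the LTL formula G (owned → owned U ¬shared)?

Violated

owned → owned U ¬shared must hold at every position from 0 onward. It fails at position 6, so G (owned → owned U ¬shared) is false.
Positions where owned holds: 2, 3, 6, 7, 9.
Check owned U ¬shared at each: 2→ok, 3→ok, 6→fails, 7→fails, 9→fails.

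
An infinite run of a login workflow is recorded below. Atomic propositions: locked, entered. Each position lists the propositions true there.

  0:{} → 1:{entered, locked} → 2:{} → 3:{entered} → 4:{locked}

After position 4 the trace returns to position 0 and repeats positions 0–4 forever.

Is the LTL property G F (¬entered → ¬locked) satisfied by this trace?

Holds

F (¬entered → ¬locked) holds at every position 0..4, and those are all positions ever visited, so G F (¬entered → ¬locked) holds.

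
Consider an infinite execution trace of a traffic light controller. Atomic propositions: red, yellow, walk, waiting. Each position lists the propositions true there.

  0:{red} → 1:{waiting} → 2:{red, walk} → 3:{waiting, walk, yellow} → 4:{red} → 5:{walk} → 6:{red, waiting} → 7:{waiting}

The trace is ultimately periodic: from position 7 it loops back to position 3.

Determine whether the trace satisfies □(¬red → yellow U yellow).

Violated

¬red → yellow U yellow must hold at every position from 0 onward. It fails at position 1, so □(¬red → yellow U yellow) is false.
Positions where ¬red holds: 1, 3, 5, 7.
Check yellow U yellow at each: 1→fails, 3→ok, 5→fails, 7→fails.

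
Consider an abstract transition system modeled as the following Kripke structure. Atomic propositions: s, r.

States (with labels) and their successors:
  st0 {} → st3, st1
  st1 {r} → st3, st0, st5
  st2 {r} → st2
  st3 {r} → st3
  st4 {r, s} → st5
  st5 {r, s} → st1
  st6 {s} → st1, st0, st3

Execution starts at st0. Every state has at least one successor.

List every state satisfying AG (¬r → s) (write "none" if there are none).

States satisfying ¬r → s: {st1, st2, st3, st4, st5, st6}.
States satisfying AG (¬r → s): {st2, st3}.

{st2, st3}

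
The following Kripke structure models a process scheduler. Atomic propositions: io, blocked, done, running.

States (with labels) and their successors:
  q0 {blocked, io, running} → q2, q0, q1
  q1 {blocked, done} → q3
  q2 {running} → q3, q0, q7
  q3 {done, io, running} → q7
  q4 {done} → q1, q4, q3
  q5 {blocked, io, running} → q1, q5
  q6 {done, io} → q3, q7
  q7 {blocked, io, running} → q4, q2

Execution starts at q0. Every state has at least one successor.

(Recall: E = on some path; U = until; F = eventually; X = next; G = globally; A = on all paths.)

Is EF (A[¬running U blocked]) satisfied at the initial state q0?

Holds

States satisfying A[¬running U blocked]: {q0, q1, q5, q7}.
States satisfying EF (A[¬running U blocked]): {q0, q1, q2, q3, q4, q5, q6, q7}.
Some path from q0 reaches a state where A[¬running U blocked] holds.
q0 ∈ Sat(EF (A[¬running U blocked])).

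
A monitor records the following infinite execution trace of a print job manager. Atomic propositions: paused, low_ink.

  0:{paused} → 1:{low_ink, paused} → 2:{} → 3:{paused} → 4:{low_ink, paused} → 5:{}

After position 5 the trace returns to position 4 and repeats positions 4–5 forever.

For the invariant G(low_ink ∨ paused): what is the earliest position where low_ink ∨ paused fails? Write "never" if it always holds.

2

Check low_ink ∨ paused at each position in order: 0 ✓, 1 ✓.
At position 2 the labels are {}, so low_ink ∨ paused is false there. This is the first violation.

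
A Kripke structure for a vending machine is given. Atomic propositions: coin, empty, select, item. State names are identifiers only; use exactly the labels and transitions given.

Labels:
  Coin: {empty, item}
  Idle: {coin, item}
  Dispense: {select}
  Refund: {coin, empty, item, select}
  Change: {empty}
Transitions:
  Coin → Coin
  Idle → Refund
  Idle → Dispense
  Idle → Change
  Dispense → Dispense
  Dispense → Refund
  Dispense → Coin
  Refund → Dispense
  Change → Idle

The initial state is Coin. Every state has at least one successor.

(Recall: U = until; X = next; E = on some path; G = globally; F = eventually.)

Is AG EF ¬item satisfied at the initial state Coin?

Violated

States satisfying EF ¬item: {Idle, Dispense, Refund, Change}.
States satisfying AG EF ¬item: ∅.
Coin is reachable from Coin and violates EF ¬item, so AG fails at Coin.
Coin ∉ Sat(AG EF ¬item).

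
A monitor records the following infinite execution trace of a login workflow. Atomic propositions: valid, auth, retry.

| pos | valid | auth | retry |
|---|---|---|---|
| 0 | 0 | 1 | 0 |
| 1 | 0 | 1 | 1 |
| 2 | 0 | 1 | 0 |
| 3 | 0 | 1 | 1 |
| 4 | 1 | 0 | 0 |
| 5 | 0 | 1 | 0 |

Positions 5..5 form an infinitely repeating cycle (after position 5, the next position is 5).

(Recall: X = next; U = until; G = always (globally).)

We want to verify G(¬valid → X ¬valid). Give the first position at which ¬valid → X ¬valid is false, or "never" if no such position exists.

3

Check ¬valid → X ¬valid at each position in order: 0 ✓, 1 ✓, 2 ✓.
At position 3 the labels are {auth, retry} and the next position 4 has {valid}, so ¬valid → X ¬valid is false there. This is the first violation.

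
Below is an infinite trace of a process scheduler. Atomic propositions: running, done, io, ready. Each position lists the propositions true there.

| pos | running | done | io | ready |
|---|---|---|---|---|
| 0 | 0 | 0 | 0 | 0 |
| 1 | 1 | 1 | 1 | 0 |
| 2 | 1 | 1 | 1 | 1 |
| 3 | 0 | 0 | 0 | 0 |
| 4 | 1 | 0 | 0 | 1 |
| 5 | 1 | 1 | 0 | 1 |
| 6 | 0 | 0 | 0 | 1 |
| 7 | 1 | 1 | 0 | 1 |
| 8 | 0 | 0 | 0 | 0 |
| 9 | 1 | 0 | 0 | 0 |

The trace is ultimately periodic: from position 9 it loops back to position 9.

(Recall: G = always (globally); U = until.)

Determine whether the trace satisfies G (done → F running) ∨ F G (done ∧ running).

done → F running holds at every position 0..9, and those are all positions ever visited, so G (done → F running) holds.
Positions where done holds: 1, 2, 5, 7.
Check F running at each: 1→ok, 2→ok, 5→ok, 7→ok.
G (done ∧ running) is false at every position 0..9, so it never becomes true and F G (done ∧ running) fails.
At position 0: G (done → F running) is true; F G (done ∧ running) is false; so G (done → F running) ∨ F G (done ∧ running) is true.

Satisfied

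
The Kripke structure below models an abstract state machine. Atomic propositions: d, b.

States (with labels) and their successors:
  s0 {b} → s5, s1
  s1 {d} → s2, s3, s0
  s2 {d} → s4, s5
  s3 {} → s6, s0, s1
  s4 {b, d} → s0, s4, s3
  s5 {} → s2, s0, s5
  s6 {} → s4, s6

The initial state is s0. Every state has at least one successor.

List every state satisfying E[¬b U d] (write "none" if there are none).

{s1, s2, s3, s4, s5, s6}

States satisfying ¬b: {s1, s2, s3, s5, s6}.
States satisfying d: {s1, s2, s4}.
States satisfying E[¬b U d]: {s1, s2, s3, s4, s5, s6}.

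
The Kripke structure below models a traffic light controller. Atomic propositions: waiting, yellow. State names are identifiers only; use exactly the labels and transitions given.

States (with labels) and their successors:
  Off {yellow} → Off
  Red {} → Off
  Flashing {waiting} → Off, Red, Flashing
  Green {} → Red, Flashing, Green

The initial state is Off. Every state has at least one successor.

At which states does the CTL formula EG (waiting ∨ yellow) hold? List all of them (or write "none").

{Off, Flashing}

States satisfying waiting ∨ yellow: {Off, Flashing}.
States satisfying EG (waiting ∨ yellow): {Off, Flashing}.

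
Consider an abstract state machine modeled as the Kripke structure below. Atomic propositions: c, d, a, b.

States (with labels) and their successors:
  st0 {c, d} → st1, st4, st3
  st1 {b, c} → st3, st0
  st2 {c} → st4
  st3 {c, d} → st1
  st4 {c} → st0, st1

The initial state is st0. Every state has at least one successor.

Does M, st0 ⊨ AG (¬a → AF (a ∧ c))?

States satisfying ¬a → AF (a ∧ c): ∅.
States satisfying AG (¬a → AF (a ∧ c)): ∅.
st0 is reachable from st0 and violates ¬a → AF (a ∧ c), so AG fails at st0.
st0 ∉ Sat(AG (¬a → AF (a ∧ c))).

Does not hold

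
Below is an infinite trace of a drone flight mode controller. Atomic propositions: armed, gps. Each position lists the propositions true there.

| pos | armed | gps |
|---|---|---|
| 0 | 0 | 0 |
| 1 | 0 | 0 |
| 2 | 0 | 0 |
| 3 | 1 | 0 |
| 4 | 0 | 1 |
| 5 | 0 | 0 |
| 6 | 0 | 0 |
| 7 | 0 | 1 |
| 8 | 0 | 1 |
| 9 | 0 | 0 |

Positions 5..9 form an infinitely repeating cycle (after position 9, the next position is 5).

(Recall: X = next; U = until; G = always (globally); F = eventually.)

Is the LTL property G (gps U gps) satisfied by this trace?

Violated

gps U gps must hold at every position from 0 onward. It fails at position 0, so G (gps U gps) is false.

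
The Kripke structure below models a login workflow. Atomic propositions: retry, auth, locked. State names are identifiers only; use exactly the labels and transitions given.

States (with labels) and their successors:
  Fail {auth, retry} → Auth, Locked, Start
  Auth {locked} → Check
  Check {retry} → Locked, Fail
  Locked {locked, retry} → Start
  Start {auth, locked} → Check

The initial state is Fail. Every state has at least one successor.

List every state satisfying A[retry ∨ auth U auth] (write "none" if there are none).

States satisfying retry ∨ auth: {Fail, Check, Locked, Start}.
States satisfying auth: {Fail, Start}.
States satisfying A[retry ∨ auth U auth]: {Fail, Check, Locked, Start}.

{Fail, Check, Locked, Start}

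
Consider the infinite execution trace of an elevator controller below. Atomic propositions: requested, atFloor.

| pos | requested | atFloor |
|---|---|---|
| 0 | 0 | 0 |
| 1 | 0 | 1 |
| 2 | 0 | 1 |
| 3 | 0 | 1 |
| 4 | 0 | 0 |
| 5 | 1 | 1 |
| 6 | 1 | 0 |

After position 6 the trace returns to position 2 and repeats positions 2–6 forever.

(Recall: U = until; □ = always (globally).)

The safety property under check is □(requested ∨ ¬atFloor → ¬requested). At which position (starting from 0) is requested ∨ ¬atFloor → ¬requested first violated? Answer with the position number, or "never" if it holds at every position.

5

Check requested ∨ ¬atFloor → ¬requested at each position in order: 0 ✓, 1 ✓, 2 ✓, 3 ✓, 4 ✓.
At position 5 the labels are {atFloor, requested}, so requested ∨ ¬atFloor → ¬requested is false there. This is the first violation.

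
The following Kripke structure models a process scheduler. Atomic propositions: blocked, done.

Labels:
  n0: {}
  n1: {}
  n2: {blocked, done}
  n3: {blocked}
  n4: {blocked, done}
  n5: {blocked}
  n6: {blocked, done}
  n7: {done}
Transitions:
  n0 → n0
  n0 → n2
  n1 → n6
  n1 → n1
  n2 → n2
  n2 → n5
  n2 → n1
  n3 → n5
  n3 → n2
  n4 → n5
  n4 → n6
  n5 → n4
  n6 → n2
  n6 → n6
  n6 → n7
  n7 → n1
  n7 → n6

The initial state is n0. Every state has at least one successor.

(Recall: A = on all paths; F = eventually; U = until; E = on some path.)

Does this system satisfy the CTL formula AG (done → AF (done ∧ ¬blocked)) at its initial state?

States satisfying done → AF (done ∧ ¬blocked): {n0, n1, n3, n5, n7}.
States satisfying AG (done → AF (done ∧ ¬blocked)): ∅.
n2 is reachable from n0 and violates done → AF (done ∧ ¬blocked), so AG fails at n0.
n0 ∉ Sat(AG (done → AF (done ∧ ¬blocked))).

Violated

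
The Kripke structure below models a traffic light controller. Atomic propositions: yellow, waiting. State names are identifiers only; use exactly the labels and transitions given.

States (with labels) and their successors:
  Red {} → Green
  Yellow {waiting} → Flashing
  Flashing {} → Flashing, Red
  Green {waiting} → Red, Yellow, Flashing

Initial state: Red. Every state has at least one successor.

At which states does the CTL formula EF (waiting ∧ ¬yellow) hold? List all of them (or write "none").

States satisfying waiting ∧ ¬yellow: {Yellow, Green}.
States satisfying EF (waiting ∧ ¬yellow): {Red, Yellow, Flashing, Green}.

{Red, Yellow, Flashing, Green}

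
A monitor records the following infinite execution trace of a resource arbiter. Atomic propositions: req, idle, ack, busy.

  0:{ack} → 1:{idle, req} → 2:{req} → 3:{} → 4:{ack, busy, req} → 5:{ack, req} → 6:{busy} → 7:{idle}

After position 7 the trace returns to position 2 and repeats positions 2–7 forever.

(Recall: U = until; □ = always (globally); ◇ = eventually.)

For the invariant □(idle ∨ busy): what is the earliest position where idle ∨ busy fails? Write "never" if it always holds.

At position 0 the labels are {ack}, so idle ∨ busy is false there. This is the first violation.

0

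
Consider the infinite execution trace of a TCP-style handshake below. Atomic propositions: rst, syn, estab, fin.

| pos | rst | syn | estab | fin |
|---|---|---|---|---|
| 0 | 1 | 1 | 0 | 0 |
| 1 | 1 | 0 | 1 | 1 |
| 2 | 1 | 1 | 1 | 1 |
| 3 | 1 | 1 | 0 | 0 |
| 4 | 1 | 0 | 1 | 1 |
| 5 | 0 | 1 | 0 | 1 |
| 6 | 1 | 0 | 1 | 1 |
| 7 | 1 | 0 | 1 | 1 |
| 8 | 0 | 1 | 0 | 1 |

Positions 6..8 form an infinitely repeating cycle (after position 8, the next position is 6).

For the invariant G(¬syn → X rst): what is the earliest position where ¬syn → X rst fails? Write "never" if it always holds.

Check ¬syn → X rst at each position in order: 0 ✓, 1 ✓, 2 ✓, 3 ✓.
At position 4 the labels are {estab, fin, rst} and the next position 5 has {fin, syn}, so ¬syn → X rst is false there. This is the first violation.

4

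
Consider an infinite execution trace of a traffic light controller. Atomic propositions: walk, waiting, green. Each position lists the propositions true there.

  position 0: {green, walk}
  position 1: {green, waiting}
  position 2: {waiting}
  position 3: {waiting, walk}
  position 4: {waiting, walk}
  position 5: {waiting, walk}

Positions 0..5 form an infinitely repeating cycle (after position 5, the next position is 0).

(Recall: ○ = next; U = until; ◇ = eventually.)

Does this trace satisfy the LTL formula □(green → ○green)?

Violated

green → ○green must hold at every position from 0 onward. It fails at position 1, so □(green → ○green) is false.
Positions where green holds: 0, 1.
Check ○green at each: 0→ok, 1→fails.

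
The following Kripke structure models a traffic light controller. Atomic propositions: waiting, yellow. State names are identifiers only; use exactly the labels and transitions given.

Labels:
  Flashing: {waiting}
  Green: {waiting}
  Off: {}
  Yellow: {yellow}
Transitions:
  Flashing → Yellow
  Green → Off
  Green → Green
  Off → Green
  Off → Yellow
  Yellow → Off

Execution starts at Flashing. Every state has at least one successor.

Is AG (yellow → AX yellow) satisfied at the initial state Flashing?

States satisfying yellow → AX yellow: {Flashing, Green, Off}.
States satisfying AG (yellow → AX yellow): ∅.
Yellow is reachable from Flashing and violates yellow → AX yellow, so AG fails at Flashing.
Flashing ∉ Sat(AG (yellow → AX yellow)).

No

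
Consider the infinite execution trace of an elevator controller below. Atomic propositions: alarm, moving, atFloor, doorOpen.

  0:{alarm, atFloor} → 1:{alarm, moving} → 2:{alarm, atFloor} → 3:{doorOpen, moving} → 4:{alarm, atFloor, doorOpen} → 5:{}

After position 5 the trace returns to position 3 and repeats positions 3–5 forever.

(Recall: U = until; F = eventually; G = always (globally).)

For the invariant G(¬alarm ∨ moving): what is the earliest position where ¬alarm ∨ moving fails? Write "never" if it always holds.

At position 0 the labels are {alarm, atFloor}, so ¬alarm ∨ moving is false there. This is the first violation.

0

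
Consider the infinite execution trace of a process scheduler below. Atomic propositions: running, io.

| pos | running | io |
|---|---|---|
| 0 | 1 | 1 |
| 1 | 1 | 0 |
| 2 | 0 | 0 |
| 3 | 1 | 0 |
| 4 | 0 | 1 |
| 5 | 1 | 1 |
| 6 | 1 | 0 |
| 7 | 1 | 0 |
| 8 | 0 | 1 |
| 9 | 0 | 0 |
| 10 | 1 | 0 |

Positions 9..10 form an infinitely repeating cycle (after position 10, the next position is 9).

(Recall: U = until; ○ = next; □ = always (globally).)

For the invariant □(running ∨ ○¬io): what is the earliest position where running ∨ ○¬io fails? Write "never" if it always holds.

4

Check running ∨ ○¬io at each position in order: 0 ✓, 1 ✓, 2 ✓, 3 ✓.
At position 4 the labels are {io} and the next position 5 has {io, running}, so running ∨ ○¬io is false there. This is the first violation.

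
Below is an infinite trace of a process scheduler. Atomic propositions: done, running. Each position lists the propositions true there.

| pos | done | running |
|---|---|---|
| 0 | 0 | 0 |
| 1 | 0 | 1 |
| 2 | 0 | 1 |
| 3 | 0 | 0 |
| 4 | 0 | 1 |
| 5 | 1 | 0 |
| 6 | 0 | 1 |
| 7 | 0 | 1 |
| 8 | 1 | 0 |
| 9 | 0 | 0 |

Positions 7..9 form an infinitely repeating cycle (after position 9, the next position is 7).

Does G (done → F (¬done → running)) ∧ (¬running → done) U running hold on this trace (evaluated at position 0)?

done → F (¬done → running) holds at every position 0..9, and those are all positions ever visited, so G (done → F (¬done → running)) holds.
Positions where done holds: 5, 8.
Check F (¬done → running) at each: 5→ok, 8→ok.
Walking from position 0: at position 0, running has not yet held and ¬running → done fails, so (¬running → done) U running is false.
At position 0: G (done → F (¬done → running)) is true; (¬running → done) U running is false; so G (done → F (¬done → running)) ∧ (¬running → done) U running is false.

Does not hold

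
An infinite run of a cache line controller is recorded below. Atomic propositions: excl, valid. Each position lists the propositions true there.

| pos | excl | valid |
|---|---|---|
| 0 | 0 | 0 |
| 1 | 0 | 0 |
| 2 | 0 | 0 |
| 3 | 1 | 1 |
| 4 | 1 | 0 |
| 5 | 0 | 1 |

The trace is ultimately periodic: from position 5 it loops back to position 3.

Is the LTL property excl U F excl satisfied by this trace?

Satisfied

Walking from position 0: F excl first holds at position 0, and excl holds at every earlier position along the way, so excl U F excl holds.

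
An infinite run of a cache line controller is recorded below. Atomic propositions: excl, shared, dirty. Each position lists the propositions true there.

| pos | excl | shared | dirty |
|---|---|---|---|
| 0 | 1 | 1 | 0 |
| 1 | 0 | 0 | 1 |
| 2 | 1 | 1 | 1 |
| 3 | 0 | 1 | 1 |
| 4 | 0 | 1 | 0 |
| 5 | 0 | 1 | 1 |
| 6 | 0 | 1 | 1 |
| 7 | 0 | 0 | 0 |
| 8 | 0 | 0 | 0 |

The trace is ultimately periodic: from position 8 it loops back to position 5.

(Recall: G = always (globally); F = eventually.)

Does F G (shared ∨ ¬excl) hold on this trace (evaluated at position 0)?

Yes

G (shared ∨ ¬excl) holds at position 0, which is reachable from 0, so F G (shared ∨ ¬excl) holds.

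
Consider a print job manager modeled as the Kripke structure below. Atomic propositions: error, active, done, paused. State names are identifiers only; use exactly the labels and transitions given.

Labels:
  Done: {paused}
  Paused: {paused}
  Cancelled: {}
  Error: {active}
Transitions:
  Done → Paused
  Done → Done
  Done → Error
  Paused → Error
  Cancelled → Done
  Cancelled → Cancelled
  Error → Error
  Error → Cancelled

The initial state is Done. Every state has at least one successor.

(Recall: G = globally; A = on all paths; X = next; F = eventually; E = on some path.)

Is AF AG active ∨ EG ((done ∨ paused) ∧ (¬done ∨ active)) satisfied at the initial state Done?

Satisfied

States satisfying AG active: ∅.
States satisfying AF AG active: ∅.
States satisfying (done ∨ paused) ∧ (¬done ∨ active): {Done, Paused}.
States satisfying EG ((done ∨ paused) ∧ (¬done ∨ active)): {Done}.
States satisfying AF AG active ∨ EG ((done ∨ paused) ∧ (¬done ∨ active)): {Done}.
Done ∈ Sat(AF AG active ∨ EG ((done ∨ paused) ∧ (¬done ∨ active))).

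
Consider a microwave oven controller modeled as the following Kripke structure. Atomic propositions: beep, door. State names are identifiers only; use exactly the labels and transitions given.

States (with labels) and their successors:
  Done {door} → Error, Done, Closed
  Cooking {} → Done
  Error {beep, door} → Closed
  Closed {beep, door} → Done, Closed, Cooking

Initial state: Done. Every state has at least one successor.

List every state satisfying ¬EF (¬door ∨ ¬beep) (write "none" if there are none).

States satisfying ¬door ∨ ¬beep: {Done, Cooking}.
States satisfying EF (¬door ∨ ¬beep): {Done, Cooking, Error, Closed}.
States satisfying ¬EF (¬door ∨ ¬beep): ∅.

none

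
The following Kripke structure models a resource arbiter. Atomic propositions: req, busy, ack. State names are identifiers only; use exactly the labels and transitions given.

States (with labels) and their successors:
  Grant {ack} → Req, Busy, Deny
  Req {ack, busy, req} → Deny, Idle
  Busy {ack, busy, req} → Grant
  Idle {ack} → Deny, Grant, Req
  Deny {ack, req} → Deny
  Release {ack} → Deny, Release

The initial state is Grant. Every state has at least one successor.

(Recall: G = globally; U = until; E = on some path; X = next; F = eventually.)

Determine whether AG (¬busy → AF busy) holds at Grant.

No

States satisfying ¬busy → AF busy: {Req, Busy}.
States satisfying AG (¬busy → AF busy): ∅.
Deny is reachable from Grant and violates ¬busy → AF busy, so AG fails at Grant.
Grant ∉ Sat(AG (¬busy → AF busy)).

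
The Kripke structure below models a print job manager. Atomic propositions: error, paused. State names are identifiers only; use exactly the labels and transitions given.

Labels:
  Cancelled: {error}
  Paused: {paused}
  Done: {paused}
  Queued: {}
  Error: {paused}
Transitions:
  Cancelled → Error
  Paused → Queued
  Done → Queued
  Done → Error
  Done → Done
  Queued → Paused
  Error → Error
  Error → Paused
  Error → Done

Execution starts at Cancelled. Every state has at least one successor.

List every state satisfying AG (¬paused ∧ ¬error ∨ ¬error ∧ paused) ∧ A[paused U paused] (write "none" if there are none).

{Paused, Done, Error}

States satisfying ¬paused ∧ ¬error ∨ ¬error ∧ paused: {Paused, Done, Queued, Error}.
States satisfying AG (¬paused ∧ ¬error ∨ ¬error ∧ paused): {Paused, Done, Queued, Error}.
States satisfying paused: {Paused, Done, Error}.
States satisfying A[paused U paused]: {Paused, Done, Error}.
States satisfying AG (¬paused ∧ ¬error ∨ ¬error ∧ paused) ∧ A[paused U paused]: {Paused, Done, Error}.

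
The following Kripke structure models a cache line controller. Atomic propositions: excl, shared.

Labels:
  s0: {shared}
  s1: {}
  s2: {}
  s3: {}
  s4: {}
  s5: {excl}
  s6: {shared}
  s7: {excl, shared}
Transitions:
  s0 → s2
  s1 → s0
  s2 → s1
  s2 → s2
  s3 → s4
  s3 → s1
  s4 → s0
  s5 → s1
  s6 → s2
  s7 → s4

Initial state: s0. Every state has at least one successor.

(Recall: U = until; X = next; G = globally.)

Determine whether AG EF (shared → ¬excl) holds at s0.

States satisfying EF (shared → ¬excl): {s0, s1, s2, s3, s4, s5, s6, s7}.
States satisfying AG EF (shared → ¬excl): {s0, s1, s2, s3, s4, s5, s6, s7}.
Every state reachable from s0 satisfies EF (shared → ¬excl).
s0 ∈ Sat(AG EF (shared → ¬excl)).

Holds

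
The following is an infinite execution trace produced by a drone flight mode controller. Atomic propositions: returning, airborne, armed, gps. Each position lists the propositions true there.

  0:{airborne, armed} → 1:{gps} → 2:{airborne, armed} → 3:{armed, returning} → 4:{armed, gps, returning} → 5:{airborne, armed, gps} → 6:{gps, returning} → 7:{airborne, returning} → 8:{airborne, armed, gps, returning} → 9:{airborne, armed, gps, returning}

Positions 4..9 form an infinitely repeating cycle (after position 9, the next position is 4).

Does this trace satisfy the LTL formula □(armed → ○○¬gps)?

armed → ○○¬gps must hold at every position from 0 onward. It fails at position 2, so □(armed → ○○¬gps) is false.
Positions where armed holds: 0, 2, 3, 4, 5, 8, 9.
Check ○○¬gps at each: 0→ok, 2→fails, 3→fails, 4→fails, 5→ok, 8→fails, 9→fails.

No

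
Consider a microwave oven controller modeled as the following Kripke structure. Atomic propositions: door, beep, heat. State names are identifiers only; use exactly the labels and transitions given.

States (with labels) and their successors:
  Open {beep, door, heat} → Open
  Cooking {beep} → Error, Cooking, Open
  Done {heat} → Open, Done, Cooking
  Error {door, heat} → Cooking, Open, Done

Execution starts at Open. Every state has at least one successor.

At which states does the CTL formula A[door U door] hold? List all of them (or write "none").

States satisfying door: {Open, Error}.
States satisfying A[door U door]: {Open, Error}.

{Open, Error}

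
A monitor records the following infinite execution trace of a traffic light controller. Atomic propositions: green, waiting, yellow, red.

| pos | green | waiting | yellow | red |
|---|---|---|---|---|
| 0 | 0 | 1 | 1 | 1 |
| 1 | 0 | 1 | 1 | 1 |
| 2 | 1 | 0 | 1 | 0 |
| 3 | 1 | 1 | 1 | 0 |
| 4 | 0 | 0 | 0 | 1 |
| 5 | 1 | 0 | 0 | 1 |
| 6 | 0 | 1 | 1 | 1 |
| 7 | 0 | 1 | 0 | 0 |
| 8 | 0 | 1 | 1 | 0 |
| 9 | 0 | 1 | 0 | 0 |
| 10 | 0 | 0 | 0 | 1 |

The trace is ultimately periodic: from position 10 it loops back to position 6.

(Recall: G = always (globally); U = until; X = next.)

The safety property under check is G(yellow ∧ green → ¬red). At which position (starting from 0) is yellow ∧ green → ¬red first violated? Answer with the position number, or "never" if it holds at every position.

yellow ∧ green → ¬red holds at every position 0..10, and those are all the positions the trace ever visits, so the invariant G(yellow ∧ green → ¬red) is never violated.

never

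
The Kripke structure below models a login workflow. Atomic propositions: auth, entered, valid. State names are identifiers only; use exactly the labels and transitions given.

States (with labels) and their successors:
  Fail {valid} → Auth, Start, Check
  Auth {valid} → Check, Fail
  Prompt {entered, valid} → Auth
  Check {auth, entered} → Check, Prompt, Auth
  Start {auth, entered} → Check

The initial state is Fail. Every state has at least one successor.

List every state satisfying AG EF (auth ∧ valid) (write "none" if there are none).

none

States satisfying EF (auth ∧ valid): ∅.
States satisfying AG EF (auth ∧ valid): ∅.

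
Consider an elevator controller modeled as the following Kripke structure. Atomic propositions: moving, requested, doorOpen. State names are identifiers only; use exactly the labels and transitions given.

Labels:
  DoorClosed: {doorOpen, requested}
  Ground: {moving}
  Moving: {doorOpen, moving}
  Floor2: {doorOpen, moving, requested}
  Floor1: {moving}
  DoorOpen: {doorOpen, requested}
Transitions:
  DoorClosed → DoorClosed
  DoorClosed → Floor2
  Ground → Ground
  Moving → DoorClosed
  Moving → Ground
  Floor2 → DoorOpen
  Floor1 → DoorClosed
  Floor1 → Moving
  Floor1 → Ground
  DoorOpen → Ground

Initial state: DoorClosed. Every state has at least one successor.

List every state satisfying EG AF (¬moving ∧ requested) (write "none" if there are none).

States satisfying AF (¬moving ∧ requested): {DoorClosed, Floor2, DoorOpen}.
States satisfying EG AF (¬moving ∧ requested): {DoorClosed}.

{DoorClosed}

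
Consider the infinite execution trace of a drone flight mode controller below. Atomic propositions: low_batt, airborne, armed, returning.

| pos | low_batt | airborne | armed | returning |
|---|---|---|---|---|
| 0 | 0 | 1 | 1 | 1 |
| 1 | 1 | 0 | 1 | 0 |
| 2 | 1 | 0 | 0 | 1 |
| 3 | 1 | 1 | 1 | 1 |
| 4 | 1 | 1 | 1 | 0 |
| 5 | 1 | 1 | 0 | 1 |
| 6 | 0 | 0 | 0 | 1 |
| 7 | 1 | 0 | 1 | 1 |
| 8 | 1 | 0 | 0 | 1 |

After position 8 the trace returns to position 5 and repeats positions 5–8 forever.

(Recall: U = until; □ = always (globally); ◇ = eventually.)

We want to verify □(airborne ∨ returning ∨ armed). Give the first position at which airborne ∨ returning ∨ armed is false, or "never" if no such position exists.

never

airborne ∨ returning ∨ armed holds at every position 0..8, and those are all the positions the trace ever visits, so the invariant □(airborne ∨ returning ∨ armed) is never violated.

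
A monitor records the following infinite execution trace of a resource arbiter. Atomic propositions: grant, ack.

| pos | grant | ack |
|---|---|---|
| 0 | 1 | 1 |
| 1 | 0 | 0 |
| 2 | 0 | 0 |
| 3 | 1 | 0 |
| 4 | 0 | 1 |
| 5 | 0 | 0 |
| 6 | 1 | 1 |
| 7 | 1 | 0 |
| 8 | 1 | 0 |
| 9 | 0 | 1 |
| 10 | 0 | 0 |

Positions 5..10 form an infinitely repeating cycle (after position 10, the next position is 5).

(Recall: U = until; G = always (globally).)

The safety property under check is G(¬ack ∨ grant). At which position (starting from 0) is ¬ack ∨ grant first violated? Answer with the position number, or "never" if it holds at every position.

4

Check ¬ack ∨ grant at each position in order: 0 ✓, 1 ✓, 2 ✓, 3 ✓.
At position 4 the labels are {ack}, so ¬ack ∨ grant is false there. This is the first violation.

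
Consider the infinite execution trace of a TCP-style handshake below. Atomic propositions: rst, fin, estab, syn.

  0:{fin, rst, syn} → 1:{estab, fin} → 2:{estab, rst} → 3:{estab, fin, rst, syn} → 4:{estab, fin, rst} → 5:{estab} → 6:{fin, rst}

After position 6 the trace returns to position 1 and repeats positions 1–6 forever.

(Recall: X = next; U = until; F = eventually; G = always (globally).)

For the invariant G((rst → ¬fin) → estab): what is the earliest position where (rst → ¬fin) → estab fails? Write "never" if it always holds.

(rst → ¬fin) → estab holds at every position 0..6, and those are all the positions the trace ever visits, so the invariant G((rst → ¬fin) → estab) is never violated.

never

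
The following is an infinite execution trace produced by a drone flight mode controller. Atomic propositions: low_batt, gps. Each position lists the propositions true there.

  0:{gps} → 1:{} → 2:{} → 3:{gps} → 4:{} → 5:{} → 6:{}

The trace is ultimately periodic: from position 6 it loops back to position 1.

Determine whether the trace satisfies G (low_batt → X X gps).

low_batt → X X gps holds at every position 0..6, and those are all positions ever visited, so G (low_batt → X X gps) holds.

Holds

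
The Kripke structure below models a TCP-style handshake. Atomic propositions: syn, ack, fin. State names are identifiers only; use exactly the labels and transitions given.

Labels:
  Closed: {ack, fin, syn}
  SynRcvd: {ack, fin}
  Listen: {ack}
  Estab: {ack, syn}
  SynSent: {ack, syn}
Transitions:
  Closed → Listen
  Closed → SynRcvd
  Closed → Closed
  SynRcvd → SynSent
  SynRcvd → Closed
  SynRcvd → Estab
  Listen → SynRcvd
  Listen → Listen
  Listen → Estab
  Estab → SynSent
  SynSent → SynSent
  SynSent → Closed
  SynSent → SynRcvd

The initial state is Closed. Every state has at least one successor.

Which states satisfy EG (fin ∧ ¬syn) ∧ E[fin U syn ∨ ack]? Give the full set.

States satisfying fin ∧ ¬syn: {SynRcvd}.
States satisfying EG (fin ∧ ¬syn): ∅.
States satisfying fin: {Closed, SynRcvd}.
States satisfying syn ∨ ack: {Closed, SynRcvd, Listen, Estab, SynSent}.
States satisfying E[fin U syn ∨ ack]: {Closed, SynRcvd, Listen, Estab, SynSent}.
States satisfying EG (fin ∧ ¬syn) ∧ E[fin U syn ∨ ack]: ∅.

none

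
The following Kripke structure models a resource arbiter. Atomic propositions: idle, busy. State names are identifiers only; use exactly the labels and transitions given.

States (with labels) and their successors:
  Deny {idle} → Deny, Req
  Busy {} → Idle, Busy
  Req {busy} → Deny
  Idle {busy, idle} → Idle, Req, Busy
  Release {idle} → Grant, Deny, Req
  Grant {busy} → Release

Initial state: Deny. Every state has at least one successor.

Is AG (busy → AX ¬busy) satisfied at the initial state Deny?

States satisfying busy → AX ¬busy: {Deny, Busy, Req, Release, Grant}.
States satisfying AG (busy → AX ¬busy): {Deny, Req, Release, Grant}.
Every state reachable from Deny satisfies busy → AX ¬busy.
Deny ∈ Sat(AG (busy → AX ¬busy)).

Holds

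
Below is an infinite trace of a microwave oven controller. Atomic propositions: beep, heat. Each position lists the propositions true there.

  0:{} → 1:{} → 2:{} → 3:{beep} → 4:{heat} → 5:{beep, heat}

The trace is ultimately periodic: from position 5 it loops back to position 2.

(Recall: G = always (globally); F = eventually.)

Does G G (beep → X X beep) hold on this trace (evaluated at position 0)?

Holds

G (beep → X X beep) holds at every position 0..5, and those are all positions ever visited, so G G (beep → X X beep) holds.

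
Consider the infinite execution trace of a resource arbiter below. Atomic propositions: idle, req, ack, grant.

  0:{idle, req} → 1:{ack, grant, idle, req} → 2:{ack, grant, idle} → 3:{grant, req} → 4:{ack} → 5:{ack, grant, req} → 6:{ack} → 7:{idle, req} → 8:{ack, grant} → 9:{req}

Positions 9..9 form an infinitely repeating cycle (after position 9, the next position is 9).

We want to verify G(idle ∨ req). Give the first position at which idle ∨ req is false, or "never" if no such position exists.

Check idle ∨ req at each position in order: 0 ✓, 1 ✓, 2 ✓, 3 ✓.
At position 4 the labels are {ack}, so idle ∨ req is false there. This is the first violation.

4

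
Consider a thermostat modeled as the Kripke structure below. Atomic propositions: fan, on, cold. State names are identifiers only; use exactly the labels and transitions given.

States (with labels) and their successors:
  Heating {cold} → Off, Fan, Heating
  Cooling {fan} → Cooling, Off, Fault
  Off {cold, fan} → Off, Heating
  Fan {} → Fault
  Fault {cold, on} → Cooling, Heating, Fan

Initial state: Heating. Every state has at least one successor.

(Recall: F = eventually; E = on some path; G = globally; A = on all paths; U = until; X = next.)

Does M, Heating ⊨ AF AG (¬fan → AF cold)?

States satisfying AG (¬fan → AF cold): {Heating, Cooling, Off, Fan, Fault}.
States satisfying AF AG (¬fan → AF cold): {Heating, Cooling, Off, Fan, Fault}.
Heating ∈ Sat(AF AG (¬fan → AF cold)).

Yes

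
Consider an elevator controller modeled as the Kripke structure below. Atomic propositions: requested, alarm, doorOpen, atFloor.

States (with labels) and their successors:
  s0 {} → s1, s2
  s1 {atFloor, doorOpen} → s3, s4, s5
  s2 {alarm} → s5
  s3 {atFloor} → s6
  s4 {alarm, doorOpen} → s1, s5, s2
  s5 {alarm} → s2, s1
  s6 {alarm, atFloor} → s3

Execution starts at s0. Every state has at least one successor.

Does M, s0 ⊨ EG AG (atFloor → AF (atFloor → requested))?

Does not hold

States satisfying AG (atFloor → AF (atFloor → requested)): ∅.
States satisfying EG AG (atFloor → AF (atFloor → requested)): ∅.
No suitable path/successor from s0 witnesses the formula.
s0 ∉ Sat(EG AG (atFloor → AF (atFloor → requested))).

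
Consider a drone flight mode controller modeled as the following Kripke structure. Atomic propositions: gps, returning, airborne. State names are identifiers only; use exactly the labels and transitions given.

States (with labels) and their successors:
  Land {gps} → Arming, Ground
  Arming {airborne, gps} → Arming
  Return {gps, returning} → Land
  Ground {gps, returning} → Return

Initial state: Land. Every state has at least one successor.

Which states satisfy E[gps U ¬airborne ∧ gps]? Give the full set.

{Land, Return, Ground}

States satisfying gps: {Land, Arming, Return, Ground}.
States satisfying ¬airborne ∧ gps: {Land, Return, Ground}.
States satisfying E[gps U ¬airborne ∧ gps]: {Land, Return, Ground}.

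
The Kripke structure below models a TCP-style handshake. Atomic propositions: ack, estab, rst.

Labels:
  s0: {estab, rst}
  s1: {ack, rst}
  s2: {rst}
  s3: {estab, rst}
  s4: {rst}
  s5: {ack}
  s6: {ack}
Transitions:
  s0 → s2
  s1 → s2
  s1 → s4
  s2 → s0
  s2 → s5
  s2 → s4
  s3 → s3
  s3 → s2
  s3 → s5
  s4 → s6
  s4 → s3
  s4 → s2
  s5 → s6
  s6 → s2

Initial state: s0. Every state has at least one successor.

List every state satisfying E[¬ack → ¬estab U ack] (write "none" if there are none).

States satisfying ¬ack → ¬estab: {s1, s2, s4, s5, s6}.
States satisfying ack: {s1, s5, s6}.
States satisfying E[¬ack → ¬estab U ack]: {s1, s2, s4, s5, s6}.

{s1, s2, s4, s5, s6}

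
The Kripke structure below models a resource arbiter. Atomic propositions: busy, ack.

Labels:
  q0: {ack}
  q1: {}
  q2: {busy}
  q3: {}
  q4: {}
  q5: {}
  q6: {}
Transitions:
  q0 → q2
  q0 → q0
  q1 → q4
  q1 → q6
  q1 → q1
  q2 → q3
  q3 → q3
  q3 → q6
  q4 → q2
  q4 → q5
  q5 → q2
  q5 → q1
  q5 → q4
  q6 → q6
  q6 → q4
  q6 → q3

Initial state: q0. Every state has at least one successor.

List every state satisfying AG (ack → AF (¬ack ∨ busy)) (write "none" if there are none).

States satisfying ack → AF (¬ack ∨ busy): {q1, q2, q3, q4, q5, q6}.
States satisfying AG (ack → AF (¬ack ∨ busy)): {q1, q2, q3, q4, q5, q6}.

{q1, q2, q3, q4, q5, q6}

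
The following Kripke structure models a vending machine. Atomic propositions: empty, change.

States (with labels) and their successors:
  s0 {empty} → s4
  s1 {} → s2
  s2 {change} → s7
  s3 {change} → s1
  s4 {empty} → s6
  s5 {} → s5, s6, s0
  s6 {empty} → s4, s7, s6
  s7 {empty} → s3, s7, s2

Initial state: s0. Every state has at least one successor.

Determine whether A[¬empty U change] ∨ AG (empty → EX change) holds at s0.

Violated

States satisfying ¬empty: {s1, s2, s3, s5}.
States satisfying change: {s2, s3}.
States satisfying A[¬empty U change]: {s1, s2, s3}.
States satisfying empty → EX change: {s1, s2, s3, s5, s7}.
States satisfying AG (empty → EX change): {s1, s2, s3, s7}.
States satisfying A[¬empty U change] ∨ AG (empty → EX change): {s1, s2, s3, s7}.
s0 ∉ Sat(A[¬empty U change] ∨ AG (empty → EX change)).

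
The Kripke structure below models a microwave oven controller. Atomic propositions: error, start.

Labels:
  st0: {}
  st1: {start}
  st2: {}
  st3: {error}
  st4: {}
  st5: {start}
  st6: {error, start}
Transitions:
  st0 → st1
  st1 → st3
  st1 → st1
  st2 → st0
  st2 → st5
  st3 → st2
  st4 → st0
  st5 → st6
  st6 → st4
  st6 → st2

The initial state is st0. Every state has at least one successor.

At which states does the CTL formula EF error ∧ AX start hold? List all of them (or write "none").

{st0, st5}

States satisfying error: {st3, st6}.
States satisfying EF error: {st0, st1, st2, st3, st4, st5, st6}.
States satisfying start: {st1, st5, st6}.
States satisfying AX start: {st0, st5}.
States satisfying EF error ∧ AX start: {st0, st5}.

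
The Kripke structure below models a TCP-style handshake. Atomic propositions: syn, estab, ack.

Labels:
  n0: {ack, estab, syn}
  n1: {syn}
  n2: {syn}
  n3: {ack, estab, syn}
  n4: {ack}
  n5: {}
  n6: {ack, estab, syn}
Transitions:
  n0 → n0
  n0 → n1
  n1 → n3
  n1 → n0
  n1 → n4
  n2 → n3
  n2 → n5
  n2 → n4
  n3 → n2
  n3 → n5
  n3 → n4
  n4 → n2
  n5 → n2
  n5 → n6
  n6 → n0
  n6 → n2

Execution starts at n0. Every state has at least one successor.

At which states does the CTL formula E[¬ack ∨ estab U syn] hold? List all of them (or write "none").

{n0, n1, n2, n3, n5, n6}

States satisfying ¬ack ∨ estab: {n0, n1, n2, n3, n5, n6}.
States satisfying syn: {n0, n1, n2, n3, n6}.
States satisfying E[¬ack ∨ estab U syn]: {n0, n1, n2, n3, n5, n6}.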